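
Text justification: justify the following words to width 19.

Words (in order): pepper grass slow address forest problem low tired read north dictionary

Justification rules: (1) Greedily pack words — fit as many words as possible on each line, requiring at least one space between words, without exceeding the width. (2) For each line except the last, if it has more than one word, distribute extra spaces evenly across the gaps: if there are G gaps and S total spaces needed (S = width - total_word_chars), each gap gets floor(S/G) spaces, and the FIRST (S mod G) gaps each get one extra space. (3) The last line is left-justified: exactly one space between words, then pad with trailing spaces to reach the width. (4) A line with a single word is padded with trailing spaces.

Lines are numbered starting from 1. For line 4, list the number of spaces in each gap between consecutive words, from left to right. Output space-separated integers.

Line 1: ['pepper', 'grass', 'slow'] (min_width=17, slack=2)
Line 2: ['address', 'forest'] (min_width=14, slack=5)
Line 3: ['problem', 'low', 'tired'] (min_width=17, slack=2)
Line 4: ['read', 'north'] (min_width=10, slack=9)
Line 5: ['dictionary'] (min_width=10, slack=9)

Answer: 10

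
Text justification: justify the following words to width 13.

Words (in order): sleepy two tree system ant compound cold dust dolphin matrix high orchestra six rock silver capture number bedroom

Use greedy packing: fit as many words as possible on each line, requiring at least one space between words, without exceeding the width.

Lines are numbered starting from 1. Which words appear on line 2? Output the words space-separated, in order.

Answer: tree system

Derivation:
Line 1: ['sleepy', 'two'] (min_width=10, slack=3)
Line 2: ['tree', 'system'] (min_width=11, slack=2)
Line 3: ['ant', 'compound'] (min_width=12, slack=1)
Line 4: ['cold', 'dust'] (min_width=9, slack=4)
Line 5: ['dolphin'] (min_width=7, slack=6)
Line 6: ['matrix', 'high'] (min_width=11, slack=2)
Line 7: ['orchestra', 'six'] (min_width=13, slack=0)
Line 8: ['rock', 'silver'] (min_width=11, slack=2)
Line 9: ['capture'] (min_width=7, slack=6)
Line 10: ['number'] (min_width=6, slack=7)
Line 11: ['bedroom'] (min_width=7, slack=6)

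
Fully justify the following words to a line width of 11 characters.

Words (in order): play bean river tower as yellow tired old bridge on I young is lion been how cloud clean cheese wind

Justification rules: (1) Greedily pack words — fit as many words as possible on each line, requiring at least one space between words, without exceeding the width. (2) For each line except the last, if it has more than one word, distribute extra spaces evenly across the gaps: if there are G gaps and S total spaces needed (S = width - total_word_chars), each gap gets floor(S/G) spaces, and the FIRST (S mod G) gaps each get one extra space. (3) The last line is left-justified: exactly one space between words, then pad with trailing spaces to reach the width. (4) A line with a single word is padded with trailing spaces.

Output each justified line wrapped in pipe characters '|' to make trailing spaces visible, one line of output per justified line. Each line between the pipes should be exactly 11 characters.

Answer: |play   bean|
|river tower|
|as   yellow|
|tired   old|
|bridge on I|
|young    is|
|lion   been|
|how   cloud|
|clean      |
|cheese wind|

Derivation:
Line 1: ['play', 'bean'] (min_width=9, slack=2)
Line 2: ['river', 'tower'] (min_width=11, slack=0)
Line 3: ['as', 'yellow'] (min_width=9, slack=2)
Line 4: ['tired', 'old'] (min_width=9, slack=2)
Line 5: ['bridge', 'on', 'I'] (min_width=11, slack=0)
Line 6: ['young', 'is'] (min_width=8, slack=3)
Line 7: ['lion', 'been'] (min_width=9, slack=2)
Line 8: ['how', 'cloud'] (min_width=9, slack=2)
Line 9: ['clean'] (min_width=5, slack=6)
Line 10: ['cheese', 'wind'] (min_width=11, slack=0)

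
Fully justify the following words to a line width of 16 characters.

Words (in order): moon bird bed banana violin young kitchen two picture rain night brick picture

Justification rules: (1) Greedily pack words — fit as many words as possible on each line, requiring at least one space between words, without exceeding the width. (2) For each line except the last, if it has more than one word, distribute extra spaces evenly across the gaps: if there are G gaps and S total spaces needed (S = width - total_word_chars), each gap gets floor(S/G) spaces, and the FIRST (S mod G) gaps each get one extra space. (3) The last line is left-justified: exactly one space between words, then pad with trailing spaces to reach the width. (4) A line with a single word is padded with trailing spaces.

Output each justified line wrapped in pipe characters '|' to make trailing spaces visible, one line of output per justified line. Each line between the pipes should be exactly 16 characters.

Line 1: ['moon', 'bird', 'bed'] (min_width=13, slack=3)
Line 2: ['banana', 'violin'] (min_width=13, slack=3)
Line 3: ['young', 'kitchen'] (min_width=13, slack=3)
Line 4: ['two', 'picture', 'rain'] (min_width=16, slack=0)
Line 5: ['night', 'brick'] (min_width=11, slack=5)
Line 6: ['picture'] (min_width=7, slack=9)

Answer: |moon   bird  bed|
|banana    violin|
|young    kitchen|
|two picture rain|
|night      brick|
|picture         |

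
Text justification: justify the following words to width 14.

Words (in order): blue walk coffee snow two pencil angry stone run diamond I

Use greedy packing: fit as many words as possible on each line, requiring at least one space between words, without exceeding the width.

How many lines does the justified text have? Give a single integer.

Line 1: ['blue', 'walk'] (min_width=9, slack=5)
Line 2: ['coffee', 'snow'] (min_width=11, slack=3)
Line 3: ['two', 'pencil'] (min_width=10, slack=4)
Line 4: ['angry', 'stone'] (min_width=11, slack=3)
Line 5: ['run', 'diamond', 'I'] (min_width=13, slack=1)
Total lines: 5

Answer: 5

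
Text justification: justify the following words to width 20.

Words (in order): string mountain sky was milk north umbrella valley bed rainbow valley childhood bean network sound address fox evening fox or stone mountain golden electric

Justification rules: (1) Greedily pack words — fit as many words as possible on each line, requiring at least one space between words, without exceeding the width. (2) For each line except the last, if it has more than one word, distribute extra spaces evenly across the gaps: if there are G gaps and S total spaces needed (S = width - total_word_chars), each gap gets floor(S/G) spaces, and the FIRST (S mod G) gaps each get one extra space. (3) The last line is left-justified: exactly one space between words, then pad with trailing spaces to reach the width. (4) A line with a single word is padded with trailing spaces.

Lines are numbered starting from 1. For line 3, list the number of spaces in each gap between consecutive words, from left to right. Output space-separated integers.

Line 1: ['string', 'mountain', 'sky'] (min_width=19, slack=1)
Line 2: ['was', 'milk', 'north'] (min_width=14, slack=6)
Line 3: ['umbrella', 'valley', 'bed'] (min_width=19, slack=1)
Line 4: ['rainbow', 'valley'] (min_width=14, slack=6)
Line 5: ['childhood', 'bean'] (min_width=14, slack=6)
Line 6: ['network', 'sound'] (min_width=13, slack=7)
Line 7: ['address', 'fox', 'evening'] (min_width=19, slack=1)
Line 8: ['fox', 'or', 'stone'] (min_width=12, slack=8)
Line 9: ['mountain', 'golden'] (min_width=15, slack=5)
Line 10: ['electric'] (min_width=8, slack=12)

Answer: 2 1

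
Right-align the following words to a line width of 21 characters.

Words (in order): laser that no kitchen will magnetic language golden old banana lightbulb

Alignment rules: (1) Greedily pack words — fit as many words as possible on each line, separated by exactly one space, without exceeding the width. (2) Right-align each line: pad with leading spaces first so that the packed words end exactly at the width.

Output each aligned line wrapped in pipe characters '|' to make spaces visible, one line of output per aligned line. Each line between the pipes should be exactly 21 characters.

Line 1: ['laser', 'that', 'no', 'kitchen'] (min_width=21, slack=0)
Line 2: ['will', 'magnetic'] (min_width=13, slack=8)
Line 3: ['language', 'golden', 'old'] (min_width=19, slack=2)
Line 4: ['banana', 'lightbulb'] (min_width=16, slack=5)

Answer: |laser that no kitchen|
|        will magnetic|
|  language golden old|
|     banana lightbulb|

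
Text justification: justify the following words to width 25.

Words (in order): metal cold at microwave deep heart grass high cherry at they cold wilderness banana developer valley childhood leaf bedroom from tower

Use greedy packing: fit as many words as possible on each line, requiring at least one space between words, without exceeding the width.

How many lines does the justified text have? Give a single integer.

Answer: 7

Derivation:
Line 1: ['metal', 'cold', 'at', 'microwave'] (min_width=23, slack=2)
Line 2: ['deep', 'heart', 'grass', 'high'] (min_width=21, slack=4)
Line 3: ['cherry', 'at', 'they', 'cold'] (min_width=19, slack=6)
Line 4: ['wilderness', 'banana'] (min_width=17, slack=8)
Line 5: ['developer', 'valley'] (min_width=16, slack=9)
Line 6: ['childhood', 'leaf', 'bedroom'] (min_width=22, slack=3)
Line 7: ['from', 'tower'] (min_width=10, slack=15)
Total lines: 7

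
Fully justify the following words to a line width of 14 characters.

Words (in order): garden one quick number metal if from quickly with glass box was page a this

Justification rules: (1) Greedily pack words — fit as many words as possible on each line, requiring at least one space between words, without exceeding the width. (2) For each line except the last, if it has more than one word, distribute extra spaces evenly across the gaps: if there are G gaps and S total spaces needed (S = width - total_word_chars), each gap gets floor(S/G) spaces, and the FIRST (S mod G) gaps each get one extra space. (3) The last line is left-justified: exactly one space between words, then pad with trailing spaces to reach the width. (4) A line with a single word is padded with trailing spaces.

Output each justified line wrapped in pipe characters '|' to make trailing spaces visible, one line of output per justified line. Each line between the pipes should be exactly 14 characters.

Line 1: ['garden', 'one'] (min_width=10, slack=4)
Line 2: ['quick', 'number'] (min_width=12, slack=2)
Line 3: ['metal', 'if', 'from'] (min_width=13, slack=1)
Line 4: ['quickly', 'with'] (min_width=12, slack=2)
Line 5: ['glass', 'box', 'was'] (min_width=13, slack=1)
Line 6: ['page', 'a', 'this'] (min_width=11, slack=3)

Answer: |garden     one|
|quick   number|
|metal  if from|
|quickly   with|
|glass  box was|
|page a this   |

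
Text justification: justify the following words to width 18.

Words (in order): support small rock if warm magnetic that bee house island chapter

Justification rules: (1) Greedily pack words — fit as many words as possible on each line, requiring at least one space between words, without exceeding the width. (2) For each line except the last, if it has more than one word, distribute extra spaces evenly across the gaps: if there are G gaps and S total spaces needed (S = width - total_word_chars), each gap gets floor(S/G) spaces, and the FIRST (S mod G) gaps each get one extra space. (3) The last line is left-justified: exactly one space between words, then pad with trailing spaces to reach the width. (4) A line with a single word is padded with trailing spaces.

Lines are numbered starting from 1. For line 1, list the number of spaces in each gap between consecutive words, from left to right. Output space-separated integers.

Answer: 1 1

Derivation:
Line 1: ['support', 'small', 'rock'] (min_width=18, slack=0)
Line 2: ['if', 'warm', 'magnetic'] (min_width=16, slack=2)
Line 3: ['that', 'bee', 'house'] (min_width=14, slack=4)
Line 4: ['island', 'chapter'] (min_width=14, slack=4)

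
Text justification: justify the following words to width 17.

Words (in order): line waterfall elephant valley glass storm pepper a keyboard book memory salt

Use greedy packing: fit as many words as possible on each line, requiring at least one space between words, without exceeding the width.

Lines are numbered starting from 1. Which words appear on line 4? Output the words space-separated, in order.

Answer: pepper a keyboard

Derivation:
Line 1: ['line', 'waterfall'] (min_width=14, slack=3)
Line 2: ['elephant', 'valley'] (min_width=15, slack=2)
Line 3: ['glass', 'storm'] (min_width=11, slack=6)
Line 4: ['pepper', 'a', 'keyboard'] (min_width=17, slack=0)
Line 5: ['book', 'memory', 'salt'] (min_width=16, slack=1)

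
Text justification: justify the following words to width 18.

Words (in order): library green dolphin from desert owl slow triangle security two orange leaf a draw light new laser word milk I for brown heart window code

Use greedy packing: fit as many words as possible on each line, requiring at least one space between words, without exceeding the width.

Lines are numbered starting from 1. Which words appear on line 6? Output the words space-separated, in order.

Line 1: ['library', 'green'] (min_width=13, slack=5)
Line 2: ['dolphin', 'from'] (min_width=12, slack=6)
Line 3: ['desert', 'owl', 'slow'] (min_width=15, slack=3)
Line 4: ['triangle', 'security'] (min_width=17, slack=1)
Line 5: ['two', 'orange', 'leaf', 'a'] (min_width=17, slack=1)
Line 6: ['draw', 'light', 'new'] (min_width=14, slack=4)
Line 7: ['laser', 'word', 'milk', 'I'] (min_width=17, slack=1)
Line 8: ['for', 'brown', 'heart'] (min_width=15, slack=3)
Line 9: ['window', 'code'] (min_width=11, slack=7)

Answer: draw light new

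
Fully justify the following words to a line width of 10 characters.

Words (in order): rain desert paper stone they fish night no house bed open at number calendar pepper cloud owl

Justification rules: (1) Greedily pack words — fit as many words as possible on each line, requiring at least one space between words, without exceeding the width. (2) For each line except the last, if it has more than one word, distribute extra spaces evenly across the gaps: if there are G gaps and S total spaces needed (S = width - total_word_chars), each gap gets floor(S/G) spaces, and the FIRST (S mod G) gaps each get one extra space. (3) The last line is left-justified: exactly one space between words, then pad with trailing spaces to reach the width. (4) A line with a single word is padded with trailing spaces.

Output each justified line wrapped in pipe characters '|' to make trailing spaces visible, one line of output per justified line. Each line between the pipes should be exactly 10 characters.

Line 1: ['rain'] (min_width=4, slack=6)
Line 2: ['desert'] (min_width=6, slack=4)
Line 3: ['paper'] (min_width=5, slack=5)
Line 4: ['stone', 'they'] (min_width=10, slack=0)
Line 5: ['fish', 'night'] (min_width=10, slack=0)
Line 6: ['no', 'house'] (min_width=8, slack=2)
Line 7: ['bed', 'open'] (min_width=8, slack=2)
Line 8: ['at', 'number'] (min_width=9, slack=1)
Line 9: ['calendar'] (min_width=8, slack=2)
Line 10: ['pepper'] (min_width=6, slack=4)
Line 11: ['cloud', 'owl'] (min_width=9, slack=1)

Answer: |rain      |
|desert    |
|paper     |
|stone they|
|fish night|
|no   house|
|bed   open|
|at  number|
|calendar  |
|pepper    |
|cloud owl |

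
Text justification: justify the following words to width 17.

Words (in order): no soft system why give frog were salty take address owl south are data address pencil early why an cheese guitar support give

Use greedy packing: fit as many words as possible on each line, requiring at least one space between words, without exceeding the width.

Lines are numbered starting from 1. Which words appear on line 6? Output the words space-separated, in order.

Line 1: ['no', 'soft', 'system'] (min_width=14, slack=3)
Line 2: ['why', 'give', 'frog'] (min_width=13, slack=4)
Line 3: ['were', 'salty', 'take'] (min_width=15, slack=2)
Line 4: ['address', 'owl', 'south'] (min_width=17, slack=0)
Line 5: ['are', 'data', 'address'] (min_width=16, slack=1)
Line 6: ['pencil', 'early', 'why'] (min_width=16, slack=1)
Line 7: ['an', 'cheese', 'guitar'] (min_width=16, slack=1)
Line 8: ['support', 'give'] (min_width=12, slack=5)

Answer: pencil early why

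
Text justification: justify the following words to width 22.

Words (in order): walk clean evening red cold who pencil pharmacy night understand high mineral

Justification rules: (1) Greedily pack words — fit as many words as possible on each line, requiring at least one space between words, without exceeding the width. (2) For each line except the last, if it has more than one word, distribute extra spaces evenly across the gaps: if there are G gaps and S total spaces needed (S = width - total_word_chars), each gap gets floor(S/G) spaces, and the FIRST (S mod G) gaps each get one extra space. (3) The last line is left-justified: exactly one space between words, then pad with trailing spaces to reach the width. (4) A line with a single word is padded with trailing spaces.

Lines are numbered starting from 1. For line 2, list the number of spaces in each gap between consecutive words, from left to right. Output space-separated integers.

Answer: 5 4

Derivation:
Line 1: ['walk', 'clean', 'evening', 'red'] (min_width=22, slack=0)
Line 2: ['cold', 'who', 'pencil'] (min_width=15, slack=7)
Line 3: ['pharmacy', 'night'] (min_width=14, slack=8)
Line 4: ['understand', 'high'] (min_width=15, slack=7)
Line 5: ['mineral'] (min_width=7, slack=15)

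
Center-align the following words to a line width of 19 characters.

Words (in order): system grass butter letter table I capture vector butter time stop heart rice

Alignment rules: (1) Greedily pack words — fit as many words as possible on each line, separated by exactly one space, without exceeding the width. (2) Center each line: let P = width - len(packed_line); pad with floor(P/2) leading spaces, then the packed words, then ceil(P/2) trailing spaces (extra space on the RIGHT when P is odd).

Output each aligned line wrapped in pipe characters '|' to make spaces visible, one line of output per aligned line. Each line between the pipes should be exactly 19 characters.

Line 1: ['system', 'grass', 'butter'] (min_width=19, slack=0)
Line 2: ['letter', 'table', 'I'] (min_width=14, slack=5)
Line 3: ['capture', 'vector'] (min_width=14, slack=5)
Line 4: ['butter', 'time', 'stop'] (min_width=16, slack=3)
Line 5: ['heart', 'rice'] (min_width=10, slack=9)

Answer: |system grass butter|
|  letter table I   |
|  capture vector   |
| butter time stop  |
|    heart rice     |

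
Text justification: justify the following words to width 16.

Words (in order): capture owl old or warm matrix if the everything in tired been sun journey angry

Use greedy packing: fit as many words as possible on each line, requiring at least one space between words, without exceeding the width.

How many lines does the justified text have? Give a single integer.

Answer: 6

Derivation:
Line 1: ['capture', 'owl', 'old'] (min_width=15, slack=1)
Line 2: ['or', 'warm', 'matrix'] (min_width=14, slack=2)
Line 3: ['if', 'the'] (min_width=6, slack=10)
Line 4: ['everything', 'in'] (min_width=13, slack=3)
Line 5: ['tired', 'been', 'sun'] (min_width=14, slack=2)
Line 6: ['journey', 'angry'] (min_width=13, slack=3)
Total lines: 6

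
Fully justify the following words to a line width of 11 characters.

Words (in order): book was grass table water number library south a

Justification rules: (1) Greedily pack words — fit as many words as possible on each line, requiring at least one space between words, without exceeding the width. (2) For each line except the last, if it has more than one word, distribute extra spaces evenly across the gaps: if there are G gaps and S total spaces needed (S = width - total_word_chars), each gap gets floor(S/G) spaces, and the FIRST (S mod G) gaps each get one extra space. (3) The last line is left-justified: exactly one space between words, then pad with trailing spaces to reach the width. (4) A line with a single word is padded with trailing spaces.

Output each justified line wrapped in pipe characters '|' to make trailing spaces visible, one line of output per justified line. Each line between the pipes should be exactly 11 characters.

Answer: |book    was|
|grass table|
|water      |
|number     |
|library    |
|south a    |

Derivation:
Line 1: ['book', 'was'] (min_width=8, slack=3)
Line 2: ['grass', 'table'] (min_width=11, slack=0)
Line 3: ['water'] (min_width=5, slack=6)
Line 4: ['number'] (min_width=6, slack=5)
Line 5: ['library'] (min_width=7, slack=4)
Line 6: ['south', 'a'] (min_width=7, slack=4)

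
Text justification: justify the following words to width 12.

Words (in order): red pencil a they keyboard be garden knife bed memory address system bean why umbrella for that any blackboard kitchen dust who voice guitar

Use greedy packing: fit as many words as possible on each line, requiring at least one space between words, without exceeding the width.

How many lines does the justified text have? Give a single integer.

Line 1: ['red', 'pencil', 'a'] (min_width=12, slack=0)
Line 2: ['they'] (min_width=4, slack=8)
Line 3: ['keyboard', 'be'] (min_width=11, slack=1)
Line 4: ['garden', 'knife'] (min_width=12, slack=0)
Line 5: ['bed', 'memory'] (min_width=10, slack=2)
Line 6: ['address'] (min_width=7, slack=5)
Line 7: ['system', 'bean'] (min_width=11, slack=1)
Line 8: ['why', 'umbrella'] (min_width=12, slack=0)
Line 9: ['for', 'that', 'any'] (min_width=12, slack=0)
Line 10: ['blackboard'] (min_width=10, slack=2)
Line 11: ['kitchen', 'dust'] (min_width=12, slack=0)
Line 12: ['who', 'voice'] (min_width=9, slack=3)
Line 13: ['guitar'] (min_width=6, slack=6)
Total lines: 13

Answer: 13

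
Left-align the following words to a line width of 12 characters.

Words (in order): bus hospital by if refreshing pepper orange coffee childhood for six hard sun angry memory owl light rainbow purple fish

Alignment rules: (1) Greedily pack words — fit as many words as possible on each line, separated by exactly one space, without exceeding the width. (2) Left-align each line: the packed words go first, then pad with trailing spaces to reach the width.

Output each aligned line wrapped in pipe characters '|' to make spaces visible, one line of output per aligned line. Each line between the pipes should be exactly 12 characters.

Line 1: ['bus', 'hospital'] (min_width=12, slack=0)
Line 2: ['by', 'if'] (min_width=5, slack=7)
Line 3: ['refreshing'] (min_width=10, slack=2)
Line 4: ['pepper'] (min_width=6, slack=6)
Line 5: ['orange'] (min_width=6, slack=6)
Line 6: ['coffee'] (min_width=6, slack=6)
Line 7: ['childhood'] (min_width=9, slack=3)
Line 8: ['for', 'six', 'hard'] (min_width=12, slack=0)
Line 9: ['sun', 'angry'] (min_width=9, slack=3)
Line 10: ['memory', 'owl'] (min_width=10, slack=2)
Line 11: ['light'] (min_width=5, slack=7)
Line 12: ['rainbow'] (min_width=7, slack=5)
Line 13: ['purple', 'fish'] (min_width=11, slack=1)

Answer: |bus hospital|
|by if       |
|refreshing  |
|pepper      |
|orange      |
|coffee      |
|childhood   |
|for six hard|
|sun angry   |
|memory owl  |
|light       |
|rainbow     |
|purple fish |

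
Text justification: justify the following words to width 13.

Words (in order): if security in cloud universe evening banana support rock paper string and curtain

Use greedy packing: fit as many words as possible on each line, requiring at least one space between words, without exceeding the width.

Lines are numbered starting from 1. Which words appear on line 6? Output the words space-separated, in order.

Line 1: ['if', 'security'] (min_width=11, slack=2)
Line 2: ['in', 'cloud'] (min_width=8, slack=5)
Line 3: ['universe'] (min_width=8, slack=5)
Line 4: ['evening'] (min_width=7, slack=6)
Line 5: ['banana'] (min_width=6, slack=7)
Line 6: ['support', 'rock'] (min_width=12, slack=1)
Line 7: ['paper', 'string'] (min_width=12, slack=1)
Line 8: ['and', 'curtain'] (min_width=11, slack=2)

Answer: support rock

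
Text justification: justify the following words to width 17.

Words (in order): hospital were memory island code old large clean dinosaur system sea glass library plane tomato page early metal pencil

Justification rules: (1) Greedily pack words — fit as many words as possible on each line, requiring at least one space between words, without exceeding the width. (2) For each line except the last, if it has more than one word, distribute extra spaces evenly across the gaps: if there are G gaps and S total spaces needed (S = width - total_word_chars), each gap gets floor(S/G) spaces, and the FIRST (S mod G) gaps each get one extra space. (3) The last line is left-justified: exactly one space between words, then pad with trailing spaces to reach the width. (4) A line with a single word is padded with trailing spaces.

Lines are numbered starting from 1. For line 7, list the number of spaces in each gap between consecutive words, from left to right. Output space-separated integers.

Answer: 1 1

Derivation:
Line 1: ['hospital', 'were'] (min_width=13, slack=4)
Line 2: ['memory', 'island'] (min_width=13, slack=4)
Line 3: ['code', 'old', 'large'] (min_width=14, slack=3)
Line 4: ['clean', 'dinosaur'] (min_width=14, slack=3)
Line 5: ['system', 'sea', 'glass'] (min_width=16, slack=1)
Line 6: ['library', 'plane'] (min_width=13, slack=4)
Line 7: ['tomato', 'page', 'early'] (min_width=17, slack=0)
Line 8: ['metal', 'pencil'] (min_width=12, slack=5)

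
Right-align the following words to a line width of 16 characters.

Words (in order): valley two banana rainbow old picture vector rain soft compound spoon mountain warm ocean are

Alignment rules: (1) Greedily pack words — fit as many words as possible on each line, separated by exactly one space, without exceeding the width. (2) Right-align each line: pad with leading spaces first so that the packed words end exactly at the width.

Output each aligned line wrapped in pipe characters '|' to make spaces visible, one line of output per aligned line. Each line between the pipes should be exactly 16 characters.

Line 1: ['valley', 'two'] (min_width=10, slack=6)
Line 2: ['banana', 'rainbow'] (min_width=14, slack=2)
Line 3: ['old', 'picture'] (min_width=11, slack=5)
Line 4: ['vector', 'rain', 'soft'] (min_width=16, slack=0)
Line 5: ['compound', 'spoon'] (min_width=14, slack=2)
Line 6: ['mountain', 'warm'] (min_width=13, slack=3)
Line 7: ['ocean', 'are'] (min_width=9, slack=7)

Answer: |      valley two|
|  banana rainbow|
|     old picture|
|vector rain soft|
|  compound spoon|
|   mountain warm|
|       ocean are|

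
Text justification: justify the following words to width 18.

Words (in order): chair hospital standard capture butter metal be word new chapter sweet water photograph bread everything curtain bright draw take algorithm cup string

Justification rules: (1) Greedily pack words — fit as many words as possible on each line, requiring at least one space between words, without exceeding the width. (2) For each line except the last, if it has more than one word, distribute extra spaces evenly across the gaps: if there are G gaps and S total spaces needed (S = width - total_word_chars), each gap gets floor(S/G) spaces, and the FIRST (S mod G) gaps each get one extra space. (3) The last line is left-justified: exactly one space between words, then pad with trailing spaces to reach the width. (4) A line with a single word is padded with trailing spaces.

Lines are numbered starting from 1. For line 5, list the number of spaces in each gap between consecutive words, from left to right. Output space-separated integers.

Line 1: ['chair', 'hospital'] (min_width=14, slack=4)
Line 2: ['standard', 'capture'] (min_width=16, slack=2)
Line 3: ['butter', 'metal', 'be'] (min_width=15, slack=3)
Line 4: ['word', 'new', 'chapter'] (min_width=16, slack=2)
Line 5: ['sweet', 'water'] (min_width=11, slack=7)
Line 6: ['photograph', 'bread'] (min_width=16, slack=2)
Line 7: ['everything', 'curtain'] (min_width=18, slack=0)
Line 8: ['bright', 'draw', 'take'] (min_width=16, slack=2)
Line 9: ['algorithm', 'cup'] (min_width=13, slack=5)
Line 10: ['string'] (min_width=6, slack=12)

Answer: 8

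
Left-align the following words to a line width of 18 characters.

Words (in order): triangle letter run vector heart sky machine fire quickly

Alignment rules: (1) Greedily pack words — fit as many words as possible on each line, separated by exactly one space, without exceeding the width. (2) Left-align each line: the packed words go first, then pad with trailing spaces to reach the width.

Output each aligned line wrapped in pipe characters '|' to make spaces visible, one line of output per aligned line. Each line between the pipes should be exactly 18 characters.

Answer: |triangle letter   |
|run vector heart  |
|sky machine fire  |
|quickly           |

Derivation:
Line 1: ['triangle', 'letter'] (min_width=15, slack=3)
Line 2: ['run', 'vector', 'heart'] (min_width=16, slack=2)
Line 3: ['sky', 'machine', 'fire'] (min_width=16, slack=2)
Line 4: ['quickly'] (min_width=7, slack=11)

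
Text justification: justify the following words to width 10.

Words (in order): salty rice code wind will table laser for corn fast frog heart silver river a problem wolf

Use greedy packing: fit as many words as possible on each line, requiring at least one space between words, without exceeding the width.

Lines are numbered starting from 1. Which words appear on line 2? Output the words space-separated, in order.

Line 1: ['salty', 'rice'] (min_width=10, slack=0)
Line 2: ['code', 'wind'] (min_width=9, slack=1)
Line 3: ['will', 'table'] (min_width=10, slack=0)
Line 4: ['laser', 'for'] (min_width=9, slack=1)
Line 5: ['corn', 'fast'] (min_width=9, slack=1)
Line 6: ['frog', 'heart'] (min_width=10, slack=0)
Line 7: ['silver'] (min_width=6, slack=4)
Line 8: ['river', 'a'] (min_width=7, slack=3)
Line 9: ['problem'] (min_width=7, slack=3)
Line 10: ['wolf'] (min_width=4, slack=6)

Answer: code wind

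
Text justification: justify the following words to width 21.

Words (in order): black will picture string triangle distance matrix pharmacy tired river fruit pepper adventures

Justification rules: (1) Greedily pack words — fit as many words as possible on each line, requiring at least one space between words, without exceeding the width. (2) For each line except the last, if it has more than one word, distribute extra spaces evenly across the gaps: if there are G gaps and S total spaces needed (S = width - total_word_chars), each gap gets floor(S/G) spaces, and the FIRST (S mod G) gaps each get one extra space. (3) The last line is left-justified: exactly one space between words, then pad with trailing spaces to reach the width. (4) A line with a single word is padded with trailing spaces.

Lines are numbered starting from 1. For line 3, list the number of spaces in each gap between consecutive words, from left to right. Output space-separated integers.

Line 1: ['black', 'will', 'picture'] (min_width=18, slack=3)
Line 2: ['string', 'triangle'] (min_width=15, slack=6)
Line 3: ['distance', 'matrix'] (min_width=15, slack=6)
Line 4: ['pharmacy', 'tired', 'river'] (min_width=20, slack=1)
Line 5: ['fruit', 'pepper'] (min_width=12, slack=9)
Line 6: ['adventures'] (min_width=10, slack=11)

Answer: 7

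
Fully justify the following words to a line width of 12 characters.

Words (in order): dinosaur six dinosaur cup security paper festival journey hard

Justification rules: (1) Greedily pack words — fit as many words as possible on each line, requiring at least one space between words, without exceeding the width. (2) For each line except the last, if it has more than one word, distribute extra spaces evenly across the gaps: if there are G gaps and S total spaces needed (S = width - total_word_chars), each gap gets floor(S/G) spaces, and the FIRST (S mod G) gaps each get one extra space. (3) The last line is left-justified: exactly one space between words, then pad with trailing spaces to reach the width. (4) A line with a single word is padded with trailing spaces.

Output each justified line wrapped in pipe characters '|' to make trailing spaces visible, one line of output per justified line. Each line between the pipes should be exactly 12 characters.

Line 1: ['dinosaur', 'six'] (min_width=12, slack=0)
Line 2: ['dinosaur', 'cup'] (min_width=12, slack=0)
Line 3: ['security'] (min_width=8, slack=4)
Line 4: ['paper'] (min_width=5, slack=7)
Line 5: ['festival'] (min_width=8, slack=4)
Line 6: ['journey', 'hard'] (min_width=12, slack=0)

Answer: |dinosaur six|
|dinosaur cup|
|security    |
|paper       |
|festival    |
|journey hard|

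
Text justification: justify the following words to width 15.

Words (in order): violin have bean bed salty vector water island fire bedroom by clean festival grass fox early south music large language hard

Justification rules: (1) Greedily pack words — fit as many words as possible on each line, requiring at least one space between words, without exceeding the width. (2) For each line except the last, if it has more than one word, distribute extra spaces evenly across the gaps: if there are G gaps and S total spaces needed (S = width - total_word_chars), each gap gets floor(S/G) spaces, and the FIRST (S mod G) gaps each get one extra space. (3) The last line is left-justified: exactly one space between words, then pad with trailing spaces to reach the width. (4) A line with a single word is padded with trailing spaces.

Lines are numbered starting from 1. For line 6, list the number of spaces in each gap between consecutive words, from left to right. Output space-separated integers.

Answer: 2

Derivation:
Line 1: ['violin', 'have'] (min_width=11, slack=4)
Line 2: ['bean', 'bed', 'salty'] (min_width=14, slack=1)
Line 3: ['vector', 'water'] (min_width=12, slack=3)
Line 4: ['island', 'fire'] (min_width=11, slack=4)
Line 5: ['bedroom', 'by'] (min_width=10, slack=5)
Line 6: ['clean', 'festival'] (min_width=14, slack=1)
Line 7: ['grass', 'fox', 'early'] (min_width=15, slack=0)
Line 8: ['south', 'music'] (min_width=11, slack=4)
Line 9: ['large', 'language'] (min_width=14, slack=1)
Line 10: ['hard'] (min_width=4, slack=11)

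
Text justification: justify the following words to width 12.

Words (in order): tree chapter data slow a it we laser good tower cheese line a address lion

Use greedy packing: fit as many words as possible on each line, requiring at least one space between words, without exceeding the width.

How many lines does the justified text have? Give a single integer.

Answer: 7

Derivation:
Line 1: ['tree', 'chapter'] (min_width=12, slack=0)
Line 2: ['data', 'slow', 'a'] (min_width=11, slack=1)
Line 3: ['it', 'we', 'laser'] (min_width=11, slack=1)
Line 4: ['good', 'tower'] (min_width=10, slack=2)
Line 5: ['cheese', 'line'] (min_width=11, slack=1)
Line 6: ['a', 'address'] (min_width=9, slack=3)
Line 7: ['lion'] (min_width=4, slack=8)
Total lines: 7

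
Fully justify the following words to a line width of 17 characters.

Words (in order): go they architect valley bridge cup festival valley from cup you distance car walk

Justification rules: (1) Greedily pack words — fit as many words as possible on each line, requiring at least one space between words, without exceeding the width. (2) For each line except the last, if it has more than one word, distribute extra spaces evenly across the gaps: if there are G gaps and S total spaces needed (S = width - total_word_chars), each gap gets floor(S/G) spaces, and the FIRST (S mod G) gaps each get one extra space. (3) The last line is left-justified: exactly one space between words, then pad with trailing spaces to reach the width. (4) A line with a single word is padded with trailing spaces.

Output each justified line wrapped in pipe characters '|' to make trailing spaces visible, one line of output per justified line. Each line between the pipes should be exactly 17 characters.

Answer: |go they architect|
|valley bridge cup|
|festival   valley|
|from    cup   you|
|distance car walk|

Derivation:
Line 1: ['go', 'they', 'architect'] (min_width=17, slack=0)
Line 2: ['valley', 'bridge', 'cup'] (min_width=17, slack=0)
Line 3: ['festival', 'valley'] (min_width=15, slack=2)
Line 4: ['from', 'cup', 'you'] (min_width=12, slack=5)
Line 5: ['distance', 'car', 'walk'] (min_width=17, slack=0)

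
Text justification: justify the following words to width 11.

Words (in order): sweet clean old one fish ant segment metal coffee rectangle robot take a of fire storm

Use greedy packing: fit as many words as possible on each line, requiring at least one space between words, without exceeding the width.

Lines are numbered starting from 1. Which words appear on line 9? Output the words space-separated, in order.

Answer: a of fire

Derivation:
Line 1: ['sweet', 'clean'] (min_width=11, slack=0)
Line 2: ['old', 'one'] (min_width=7, slack=4)
Line 3: ['fish', 'ant'] (min_width=8, slack=3)
Line 4: ['segment'] (min_width=7, slack=4)
Line 5: ['metal'] (min_width=5, slack=6)
Line 6: ['coffee'] (min_width=6, slack=5)
Line 7: ['rectangle'] (min_width=9, slack=2)
Line 8: ['robot', 'take'] (min_width=10, slack=1)
Line 9: ['a', 'of', 'fire'] (min_width=9, slack=2)
Line 10: ['storm'] (min_width=5, slack=6)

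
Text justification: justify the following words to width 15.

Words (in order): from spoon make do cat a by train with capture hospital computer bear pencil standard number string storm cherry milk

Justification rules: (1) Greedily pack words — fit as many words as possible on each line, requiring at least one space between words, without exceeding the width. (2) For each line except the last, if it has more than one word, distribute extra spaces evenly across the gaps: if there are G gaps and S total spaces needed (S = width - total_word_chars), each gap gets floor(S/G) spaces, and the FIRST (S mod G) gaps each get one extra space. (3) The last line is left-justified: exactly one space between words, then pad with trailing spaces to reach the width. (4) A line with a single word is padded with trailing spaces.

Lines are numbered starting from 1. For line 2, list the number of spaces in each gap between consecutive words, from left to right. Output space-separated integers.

Line 1: ['from', 'spoon', 'make'] (min_width=15, slack=0)
Line 2: ['do', 'cat', 'a', 'by'] (min_width=11, slack=4)
Line 3: ['train', 'with'] (min_width=10, slack=5)
Line 4: ['capture'] (min_width=7, slack=8)
Line 5: ['hospital'] (min_width=8, slack=7)
Line 6: ['computer', 'bear'] (min_width=13, slack=2)
Line 7: ['pencil', 'standard'] (min_width=15, slack=0)
Line 8: ['number', 'string'] (min_width=13, slack=2)
Line 9: ['storm', 'cherry'] (min_width=12, slack=3)
Line 10: ['milk'] (min_width=4, slack=11)

Answer: 3 2 2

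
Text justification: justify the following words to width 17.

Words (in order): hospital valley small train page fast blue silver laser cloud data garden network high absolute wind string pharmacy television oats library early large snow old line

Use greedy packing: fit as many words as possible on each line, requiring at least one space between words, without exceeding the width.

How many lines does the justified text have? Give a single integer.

Answer: 12

Derivation:
Line 1: ['hospital', 'valley'] (min_width=15, slack=2)
Line 2: ['small', 'train', 'page'] (min_width=16, slack=1)
Line 3: ['fast', 'blue', 'silver'] (min_width=16, slack=1)
Line 4: ['laser', 'cloud', 'data'] (min_width=16, slack=1)
Line 5: ['garden', 'network'] (min_width=14, slack=3)
Line 6: ['high', 'absolute'] (min_width=13, slack=4)
Line 7: ['wind', 'string'] (min_width=11, slack=6)
Line 8: ['pharmacy'] (min_width=8, slack=9)
Line 9: ['television', 'oats'] (min_width=15, slack=2)
Line 10: ['library', 'early'] (min_width=13, slack=4)
Line 11: ['large', 'snow', 'old'] (min_width=14, slack=3)
Line 12: ['line'] (min_width=4, slack=13)
Total lines: 12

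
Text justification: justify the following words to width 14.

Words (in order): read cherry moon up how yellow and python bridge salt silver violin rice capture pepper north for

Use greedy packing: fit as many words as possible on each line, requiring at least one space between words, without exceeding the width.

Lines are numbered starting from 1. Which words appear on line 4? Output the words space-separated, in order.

Line 1: ['read', 'cherry'] (min_width=11, slack=3)
Line 2: ['moon', 'up', 'how'] (min_width=11, slack=3)
Line 3: ['yellow', 'and'] (min_width=10, slack=4)
Line 4: ['python', 'bridge'] (min_width=13, slack=1)
Line 5: ['salt', 'silver'] (min_width=11, slack=3)
Line 6: ['violin', 'rice'] (min_width=11, slack=3)
Line 7: ['capture', 'pepper'] (min_width=14, slack=0)
Line 8: ['north', 'for'] (min_width=9, slack=5)

Answer: python bridge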